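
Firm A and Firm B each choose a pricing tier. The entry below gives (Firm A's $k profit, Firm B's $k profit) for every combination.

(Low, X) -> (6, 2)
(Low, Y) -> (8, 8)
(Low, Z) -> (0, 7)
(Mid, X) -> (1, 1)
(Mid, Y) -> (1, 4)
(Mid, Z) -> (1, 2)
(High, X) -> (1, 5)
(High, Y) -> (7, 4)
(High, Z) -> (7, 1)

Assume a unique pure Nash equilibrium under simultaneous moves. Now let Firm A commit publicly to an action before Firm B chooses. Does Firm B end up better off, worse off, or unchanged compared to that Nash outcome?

unchanged

Work backward from Firm B's decision.
- Low: Firm B compares 2, 8, 7 and picks Y; Firm A would get 8.
- Mid: Firm B compares 1, 4, 2 and picks Y; Firm A would get 1.
- High: Firm B compares 5, 4, 1 and picks X; Firm A would get 1.
Firm A's induced payoffs are 8, 1, 1, so Firm A commits to Low. Subgame-perfect outcome: (Low, Y) with payoffs (8, 8).
Under simultaneous play:
Firm A's best replies: X→Low; Y→Low; Z→High.
Firm B's best replies: Low→Y; Mid→Y; High→X.
Only (Low, Y) has each player best-responding; Nash payoffs (8, 8).
Firm B earns 8 sequentially versus 8 at the Nash outcome: unchanged.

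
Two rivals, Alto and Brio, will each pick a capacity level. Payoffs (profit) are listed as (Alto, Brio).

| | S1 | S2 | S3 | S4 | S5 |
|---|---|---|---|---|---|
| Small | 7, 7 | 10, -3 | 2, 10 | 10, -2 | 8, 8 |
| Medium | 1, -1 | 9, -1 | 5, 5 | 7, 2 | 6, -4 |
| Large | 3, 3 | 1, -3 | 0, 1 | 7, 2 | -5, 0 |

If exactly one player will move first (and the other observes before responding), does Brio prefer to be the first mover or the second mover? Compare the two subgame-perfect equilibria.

If Alto leads: Brio's best replies are Small→S3, Medium→S3, Large→S1; Alto's induced payoffs 2, 5, 3; outcome (Medium, S3), payoffs (5, 5).
If Brio leads: Alto's best replies are S1→Small, S2→Small, S3→Medium, S4→Small, S5→Small; Brio's induced payoffs 7, -3, 5, -2, 8; outcome (Small, S5), payoffs (8, 8).
Brio gets 8 moving first and 5 moving second, so Brio prefers to move first.

first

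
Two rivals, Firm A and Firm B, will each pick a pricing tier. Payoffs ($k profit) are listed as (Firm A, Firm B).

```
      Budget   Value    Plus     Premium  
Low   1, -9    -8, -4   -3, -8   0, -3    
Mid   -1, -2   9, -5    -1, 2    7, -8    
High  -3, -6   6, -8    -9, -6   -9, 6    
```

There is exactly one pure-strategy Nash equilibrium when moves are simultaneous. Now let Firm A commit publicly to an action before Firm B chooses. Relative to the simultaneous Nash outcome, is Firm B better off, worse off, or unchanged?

worse off

Backward induction with Firm A moving first.
- Low → Firm B plays Premium (best of -9, -4, -8, -3); Firm A gets 0.
- Mid → Firm B plays Plus (best of -2, -5, 2, -8); Firm A gets -1.
- High → Firm B plays Premium (best of -6, -8, -6, 6); Firm A gets -9.
Firm A's induced payoffs are 0, -1, -9, so Firm A commits to Low. Subgame-perfect outcome: (Low, Premium) with payoffs (0, -3).
For the simultaneous game, intersect best replies.
Firm A's best replies: Budget→Low; Value→Mid; Plus→Mid; Premium→Mid.
Firm B's best replies: Low→Premium; Mid→Plus; High→Premium.
The unique mutual best reply is (Mid, Plus), giving (-1, 2).
Firm B earns -3 sequentially versus 2 at the Nash outcome: worse off.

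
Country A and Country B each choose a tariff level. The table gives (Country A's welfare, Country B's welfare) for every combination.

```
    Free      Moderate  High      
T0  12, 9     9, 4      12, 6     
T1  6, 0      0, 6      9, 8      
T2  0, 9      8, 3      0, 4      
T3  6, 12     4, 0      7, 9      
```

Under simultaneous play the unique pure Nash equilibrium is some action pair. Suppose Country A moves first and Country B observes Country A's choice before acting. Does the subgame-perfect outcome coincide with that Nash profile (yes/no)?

yes

Country B best-responds to each possible Country A move:
- T0: BR = Free, leader payoff 12.
- T1: BR = High, leader payoff 9.
- T2: BR = Free, leader payoff 0.
- T3: BR = Free, leader payoff 6.
Among 12, 9, 0, 6, the best is 12 at T0. Subgame-perfect outcome: (T0, Free) with payoffs (12, 9).
For the simultaneous game, intersect best replies.
Country A's best replies: Free→T0; Moderate→T0; High→T0.
Country B's best replies: T0→Free; T1→High; T2→Free; T3→Free.
The unique mutual best reply is (T0, Free), giving (12, 9).
Sequential outcome (T0, Free) coincides with the Nash profile (T0, Free).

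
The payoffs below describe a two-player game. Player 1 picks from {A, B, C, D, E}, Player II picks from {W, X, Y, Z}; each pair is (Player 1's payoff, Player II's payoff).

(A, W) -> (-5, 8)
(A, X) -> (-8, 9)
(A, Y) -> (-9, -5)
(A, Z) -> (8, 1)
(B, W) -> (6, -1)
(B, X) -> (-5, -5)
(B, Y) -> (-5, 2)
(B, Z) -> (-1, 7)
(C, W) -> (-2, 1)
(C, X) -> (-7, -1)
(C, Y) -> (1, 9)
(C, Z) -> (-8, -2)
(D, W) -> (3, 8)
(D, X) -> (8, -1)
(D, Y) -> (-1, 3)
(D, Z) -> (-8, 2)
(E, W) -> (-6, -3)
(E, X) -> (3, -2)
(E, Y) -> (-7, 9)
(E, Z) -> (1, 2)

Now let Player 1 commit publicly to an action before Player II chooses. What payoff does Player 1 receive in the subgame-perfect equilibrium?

3

Player II best-responds to each possible Player 1 move:
- A: Player II compares 8, 9, -5, 1 and picks X; Player 1 would get -8.
- B: Player II compares -1, -5, 2, 7 and picks Z; Player 1 would get -1.
- C: Player II compares 1, -1, 9, -2 and picks Y; Player 1 would get 1.
- D: Player II compares 8, -1, 3, 2 and picks W; Player 1 would get 3.
- E: Player II compares -3, -2, 9, 2 and picks Y; Player 1 would get -7.
Maximizing over -8, -1, 1, 3, -7, Player 1 chooses D. Subgame-perfect outcome: (D, W) with payoffs (3, 8).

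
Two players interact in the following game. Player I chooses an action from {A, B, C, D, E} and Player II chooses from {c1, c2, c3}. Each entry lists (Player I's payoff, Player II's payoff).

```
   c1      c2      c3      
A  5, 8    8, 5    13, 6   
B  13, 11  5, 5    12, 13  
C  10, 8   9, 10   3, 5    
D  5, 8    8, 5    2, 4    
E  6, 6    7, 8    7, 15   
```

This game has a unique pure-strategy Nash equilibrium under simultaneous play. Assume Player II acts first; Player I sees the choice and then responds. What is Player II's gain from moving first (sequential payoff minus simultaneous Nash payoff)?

Backward induction with Player II moving first.
- c1: Player I compares 5, 13, 10, 5, 6 and picks B; Player II would get 11.
- c2: Player I compares 8, 5, 9, 8, 7 and picks C; Player II would get 10.
- c3: Player I compares 13, 12, 3, 2, 7 and picks A; Player II would get 6.
Maximizing over 11, 10, 6, Player II chooses c1. Subgame-perfect outcome: (B, c1) with payoffs (13, 11).
Now find the simultaneous Nash equilibrium.
Player I's best replies: c1→B; c2→C; c3→A.
Player II's best replies: A→c1; B→c3; C→c2; D→c1; E→c3.
Only (C, c2) has each player best-responding; Nash payoffs (9, 10).
Player II's commitment gain: 11 − 10 = 1.

1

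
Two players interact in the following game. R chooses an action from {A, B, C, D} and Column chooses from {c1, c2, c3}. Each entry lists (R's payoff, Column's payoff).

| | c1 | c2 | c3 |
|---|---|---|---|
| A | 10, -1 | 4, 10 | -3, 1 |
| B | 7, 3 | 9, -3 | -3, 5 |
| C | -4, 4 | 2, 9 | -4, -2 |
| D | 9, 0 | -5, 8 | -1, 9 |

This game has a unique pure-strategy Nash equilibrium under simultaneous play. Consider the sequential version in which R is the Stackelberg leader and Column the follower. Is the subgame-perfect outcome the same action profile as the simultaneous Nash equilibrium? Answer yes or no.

Backward induction with R moving first.
- A: BR = c2, leader payoff 4.
- B: BR = c3, leader payoff -3.
- C: BR = c2, leader payoff 2.
- D: BR = c3, leader payoff -1.
Maximizing over 4, -3, 2, -1, R chooses A. Subgame-perfect outcome: (A, c2) with payoffs (4, 10).
For the simultaneous game, intersect best replies.
R's best replies: c1→A; c2→B; c3→D.
Column's best replies: A→c2; B→c3; C→c2; D→c3.
The unique mutual best reply is (D, c3), giving (-1, 9).
Sequential outcome (A, c2) differs from the Nash profile (D, c3).

no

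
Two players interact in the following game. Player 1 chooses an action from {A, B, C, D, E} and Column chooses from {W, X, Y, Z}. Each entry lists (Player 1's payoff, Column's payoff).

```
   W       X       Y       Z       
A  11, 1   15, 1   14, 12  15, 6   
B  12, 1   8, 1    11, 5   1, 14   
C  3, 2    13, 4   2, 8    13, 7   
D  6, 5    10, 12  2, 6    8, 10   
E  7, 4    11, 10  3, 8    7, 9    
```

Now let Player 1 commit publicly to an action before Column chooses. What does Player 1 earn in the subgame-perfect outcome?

Work backward from Column's decision.
- A: BR = Y, leader payoff 14.
- B: BR = Z, leader payoff 1.
- C: BR = Y, leader payoff 2.
- D: BR = X, leader payoff 10.
- E: BR = X, leader payoff 11.
Player 1's induced payoffs are 14, 1, 2, 10, 11, so Player 1 commits to A. Subgame-perfect outcome: (A, Y) with payoffs (14, 12).

14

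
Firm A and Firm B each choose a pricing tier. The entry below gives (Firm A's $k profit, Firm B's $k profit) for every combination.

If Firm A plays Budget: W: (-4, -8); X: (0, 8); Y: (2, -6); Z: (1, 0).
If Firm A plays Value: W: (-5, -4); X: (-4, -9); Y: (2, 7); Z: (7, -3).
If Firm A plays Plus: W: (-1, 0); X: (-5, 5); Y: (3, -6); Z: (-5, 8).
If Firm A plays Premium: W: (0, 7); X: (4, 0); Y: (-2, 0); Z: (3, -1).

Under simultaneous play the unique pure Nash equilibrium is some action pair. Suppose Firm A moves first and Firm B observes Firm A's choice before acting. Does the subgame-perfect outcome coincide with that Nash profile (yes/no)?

Backward induction with Firm A moving first.
- Budget: BR = X, leader payoff 0.
- Value: BR = Y, leader payoff 2.
- Plus: BR = Z, leader payoff -5.
- Premium: BR = W, leader payoff 0.
Firm A's induced payoffs are 0, 2, -5, 0, so Firm A commits to Value. Subgame-perfect outcome: (Value, Y) with payoffs (2, 7).
Under simultaneous play:
Firm A's best replies: W→Premium; X→Premium; Y→Plus; Z→Value.
Firm B's best replies: Budget→X; Value→Y; Plus→Z; Premium→W.
Only (Premium, W) has each player best-responding; Nash payoffs (0, 7).
Sequential outcome (Value, Y) differs from the Nash profile (Premium, W).

no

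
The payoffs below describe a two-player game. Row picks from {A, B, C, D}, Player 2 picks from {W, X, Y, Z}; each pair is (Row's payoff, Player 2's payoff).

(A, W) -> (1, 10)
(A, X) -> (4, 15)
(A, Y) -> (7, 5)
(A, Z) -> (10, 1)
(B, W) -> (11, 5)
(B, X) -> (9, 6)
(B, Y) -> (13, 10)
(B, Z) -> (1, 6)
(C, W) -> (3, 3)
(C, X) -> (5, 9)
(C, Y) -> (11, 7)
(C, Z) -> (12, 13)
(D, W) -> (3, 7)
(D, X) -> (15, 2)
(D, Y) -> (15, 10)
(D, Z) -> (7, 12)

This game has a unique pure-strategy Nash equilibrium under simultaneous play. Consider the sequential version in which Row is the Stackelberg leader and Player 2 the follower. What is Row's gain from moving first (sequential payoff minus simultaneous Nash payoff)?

Backward induction with Row moving first.
- A → Player 2 plays X (best of 10, 15, 5, 1); Row gets 4.
- B → Player 2 plays Y (best of 5, 6, 10, 6); Row gets 13.
- C → Player 2 plays Z (best of 3, 9, 7, 13); Row gets 12.
- D → Player 2 plays Z (best of 7, 2, 10, 12); Row gets 7.
Among 4, 13, 12, 7, the best is 13 at B. Subgame-perfect outcome: (B, Y) with payoffs (13, 10).
Now find the simultaneous Nash equilibrium.
Row's best replies: W→B; X→D; Y→D; Z→C.
Player 2's best replies: A→X; B→Y; C→Z; D→Z.
The unique mutual best reply is (C, Z), giving (12, 13).
Row's commitment gain: 13 − 12 = 1.

1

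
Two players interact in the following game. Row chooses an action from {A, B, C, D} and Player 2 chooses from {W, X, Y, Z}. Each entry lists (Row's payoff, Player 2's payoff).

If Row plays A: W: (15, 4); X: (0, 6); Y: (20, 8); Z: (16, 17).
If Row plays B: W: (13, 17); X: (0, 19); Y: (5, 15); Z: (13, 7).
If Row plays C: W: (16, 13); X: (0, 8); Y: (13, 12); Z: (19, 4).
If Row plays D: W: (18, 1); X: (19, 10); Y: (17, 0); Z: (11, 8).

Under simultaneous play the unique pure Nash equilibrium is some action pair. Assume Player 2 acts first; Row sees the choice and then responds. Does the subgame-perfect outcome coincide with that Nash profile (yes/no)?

Work backward from Row's decision.
- W → Row plays D (best of 15, 13, 16, 18); Player 2 gets 1.
- X → Row plays D (best of 0, 0, 0, 19); Player 2 gets 10.
- Y → Row plays A (best of 20, 5, 13, 17); Player 2 gets 8.
- Z → Row plays C (best of 16, 13, 19, 11); Player 2 gets 4.
Maximizing over 1, 10, 8, 4, Player 2 chooses X. Subgame-perfect outcome: (D, X) with payoffs (19, 10).
Under simultaneous play:
Row's best replies: W→D; X→D; Y→A; Z→C.
Player 2's best replies: A→Z; B→X; C→W; D→X.
Only (D, X) has each player best-responding; Nash payoffs (19, 10).
Sequential outcome (D, X) coincides with the Nash profile (D, X).

yes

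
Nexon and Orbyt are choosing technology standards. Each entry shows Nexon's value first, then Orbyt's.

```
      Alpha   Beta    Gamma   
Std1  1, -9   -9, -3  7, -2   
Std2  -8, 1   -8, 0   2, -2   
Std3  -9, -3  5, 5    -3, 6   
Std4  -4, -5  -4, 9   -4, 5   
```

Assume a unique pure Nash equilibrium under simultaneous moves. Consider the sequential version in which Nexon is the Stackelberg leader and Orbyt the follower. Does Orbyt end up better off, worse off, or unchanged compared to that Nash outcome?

unchanged

Orbyt best-responds to each possible Nexon move:
- Std1 → Orbyt plays Gamma (best of -9, -3, -2); Nexon gets 7.
- Std2 → Orbyt plays Alpha (best of 1, 0, -2); Nexon gets -8.
- Std3 → Orbyt plays Gamma (best of -3, 5, 6); Nexon gets -3.
- Std4 → Orbyt plays Beta (best of -5, 9, 5); Nexon gets -4.
Among 7, -8, -3, -4, the best is 7 at Std1. Subgame-perfect outcome: (Std1, Gamma) with payoffs (7, -2).
Under simultaneous play:
Nexon's best replies: Alpha→Std1; Beta→Std3; Gamma→Std1.
Orbyt's best replies: Std1→Gamma; Std2→Alpha; Std3→Gamma; Std4→Beta.
The unique mutual best reply is (Std1, Gamma), giving (7, -2).
Orbyt earns -2 sequentially versus -2 at the Nash outcome: unchanged.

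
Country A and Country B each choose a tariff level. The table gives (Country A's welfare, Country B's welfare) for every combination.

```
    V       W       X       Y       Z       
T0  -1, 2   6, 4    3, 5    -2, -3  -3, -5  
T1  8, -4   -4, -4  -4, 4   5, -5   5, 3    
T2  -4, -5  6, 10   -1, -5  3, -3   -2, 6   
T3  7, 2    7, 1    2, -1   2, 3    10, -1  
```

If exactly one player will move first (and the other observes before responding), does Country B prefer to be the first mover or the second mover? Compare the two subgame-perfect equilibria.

second

If Country A leads: Country B's best replies are T0→X, T1→X, T2→W, T3→Y; Country A's induced payoffs 3, -4, 6, 2; outcome (T2, W), payoffs (6, 10).
If Country B leads: Country A's best replies are V→T1, W→T3, X→T0, Y→T1, Z→T3; Country B's induced payoffs -4, 1, 5, -5, -1; outcome (T0, X), payoffs (3, 5).
Country B gets 5 moving first and 10 moving second, so Country B prefers to move second.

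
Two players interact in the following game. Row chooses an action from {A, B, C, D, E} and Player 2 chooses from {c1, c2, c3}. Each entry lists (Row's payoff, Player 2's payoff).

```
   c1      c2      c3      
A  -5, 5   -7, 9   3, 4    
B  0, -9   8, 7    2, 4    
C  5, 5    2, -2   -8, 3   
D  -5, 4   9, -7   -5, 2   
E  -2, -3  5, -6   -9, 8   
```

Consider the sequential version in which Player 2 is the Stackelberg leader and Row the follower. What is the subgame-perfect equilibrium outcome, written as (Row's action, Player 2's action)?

(C, c1)

Work backward from Row's decision.
- c1: Row compares -5, 0, 5, -5, -2 and picks C; Player 2 would get 5.
- c2: Row compares -7, 8, 2, 9, 5 and picks D; Player 2 would get -7.
- c3: Row compares 3, 2, -8, -5, -9 and picks A; Player 2 would get 4.
Among 5, -7, 4, the best is 5 at c1. Subgame-perfect outcome: (C, c1) with payoffs (5, 5).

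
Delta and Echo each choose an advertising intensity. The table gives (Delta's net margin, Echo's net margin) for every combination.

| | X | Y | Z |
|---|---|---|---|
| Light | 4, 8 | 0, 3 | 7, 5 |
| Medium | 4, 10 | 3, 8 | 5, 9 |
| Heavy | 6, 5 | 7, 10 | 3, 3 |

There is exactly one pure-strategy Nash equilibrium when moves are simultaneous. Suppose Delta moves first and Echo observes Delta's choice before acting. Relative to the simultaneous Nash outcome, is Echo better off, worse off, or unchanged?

unchanged

Echo best-responds to each possible Delta move:
- Light: BR = X, leader payoff 4.
- Medium: BR = X, leader payoff 4.
- Heavy: BR = Y, leader payoff 7.
Maximizing over 4, 4, 7, Delta chooses Heavy. Subgame-perfect outcome: (Heavy, Y) with payoffs (7, 10).
Under simultaneous play:
Delta's best replies: X→Heavy; Y→Heavy; Z→Light.
Echo's best replies: Light→X; Medium→X; Heavy→Y.
Only (Heavy, Y) has each player best-responding; Nash payoffs (7, 10).
Echo earns 10 sequentially versus 10 at the Nash outcome: unchanged.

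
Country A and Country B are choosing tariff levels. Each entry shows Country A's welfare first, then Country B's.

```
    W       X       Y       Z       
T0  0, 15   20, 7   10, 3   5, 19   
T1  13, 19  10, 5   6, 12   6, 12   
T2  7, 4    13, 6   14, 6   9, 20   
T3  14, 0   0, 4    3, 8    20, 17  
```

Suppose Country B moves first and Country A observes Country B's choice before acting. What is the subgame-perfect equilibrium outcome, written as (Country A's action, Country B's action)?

Solve by backward induction (Country B leads).
- W: Country A compares 0, 13, 7, 14 and picks T3; Country B would get 0.
- X: Country A compares 20, 10, 13, 0 and picks T0; Country B would get 7.
- Y: Country A compares 10, 6, 14, 3 and picks T2; Country B would get 6.
- Z: Country A compares 5, 6, 9, 20 and picks T3; Country B would get 17.
Among 0, 7, 6, 17, the best is 17 at Z. Subgame-perfect outcome: (T3, Z) with payoffs (20, 17).

(T3, Z)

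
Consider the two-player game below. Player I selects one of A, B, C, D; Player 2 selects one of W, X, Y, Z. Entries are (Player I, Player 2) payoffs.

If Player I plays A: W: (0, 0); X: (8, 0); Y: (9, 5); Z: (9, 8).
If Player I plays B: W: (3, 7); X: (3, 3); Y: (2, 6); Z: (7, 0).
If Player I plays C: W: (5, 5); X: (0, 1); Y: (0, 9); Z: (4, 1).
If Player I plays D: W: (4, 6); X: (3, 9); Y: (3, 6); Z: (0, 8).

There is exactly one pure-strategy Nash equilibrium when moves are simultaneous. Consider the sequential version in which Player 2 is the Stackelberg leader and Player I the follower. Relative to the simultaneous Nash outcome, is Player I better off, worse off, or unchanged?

unchanged

Solve by backward induction (Player 2 leads).
- W → Player I plays C (best of 0, 3, 5, 4); Player 2 gets 5.
- X → Player I plays A (best of 8, 3, 0, 3); Player 2 gets 0.
- Y → Player I plays A (best of 9, 2, 0, 3); Player 2 gets 5.
- Z → Player I plays A (best of 9, 7, 4, 0); Player 2 gets 8.
Player 2's induced payoffs are 5, 0, 5, 8, so Player 2 commits to Z. Subgame-perfect outcome: (A, Z) with payoffs (9, 8).
Under simultaneous play:
Player I's best replies: W→C; X→A; Y→A; Z→A.
Player 2's best replies: A→Z; B→W; C→Y; D→X.
The unique mutual best reply is (A, Z), giving (9, 8).
Player I earns 9 sequentially versus 9 at the Nash outcome: unchanged.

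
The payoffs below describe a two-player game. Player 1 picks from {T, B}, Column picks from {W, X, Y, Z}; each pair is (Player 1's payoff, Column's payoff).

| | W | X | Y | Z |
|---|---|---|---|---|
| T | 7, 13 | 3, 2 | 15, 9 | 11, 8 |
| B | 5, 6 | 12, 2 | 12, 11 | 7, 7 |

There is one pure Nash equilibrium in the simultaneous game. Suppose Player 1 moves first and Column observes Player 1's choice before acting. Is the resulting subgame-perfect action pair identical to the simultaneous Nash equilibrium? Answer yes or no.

Column best-responds to each possible Player 1 move:
- T: Column compares 13, 2, 9, 8 and picks W; Player 1 would get 7.
- B: Column compares 6, 2, 11, 7 and picks Y; Player 1 would get 12.
Maximizing over 7, 12, Player 1 chooses B. Subgame-perfect outcome: (B, Y) with payoffs (12, 11).
Under simultaneous play:
Player 1's best replies: W→T; X→B; Y→T; Z→T.
Column's best replies: T→W; B→Y.
Only (T, W) has each player best-responding; Nash payoffs (7, 13).
Sequential outcome (B, Y) differs from the Nash profile (T, W).

no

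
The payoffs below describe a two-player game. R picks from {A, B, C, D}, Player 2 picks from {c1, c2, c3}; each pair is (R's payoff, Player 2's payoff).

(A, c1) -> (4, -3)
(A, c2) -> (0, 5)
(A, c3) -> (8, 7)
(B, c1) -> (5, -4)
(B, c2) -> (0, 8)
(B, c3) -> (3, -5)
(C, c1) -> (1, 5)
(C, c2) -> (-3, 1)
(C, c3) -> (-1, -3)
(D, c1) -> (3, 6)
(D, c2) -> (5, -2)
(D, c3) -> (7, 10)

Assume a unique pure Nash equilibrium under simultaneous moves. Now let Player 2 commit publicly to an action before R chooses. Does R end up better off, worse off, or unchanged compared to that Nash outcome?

Backward induction with Player 2 moving first.
- c1: R compares 4, 5, 1, 3 and picks B; Player 2 would get -4.
- c2: R compares 0, 0, -3, 5 and picks D; Player 2 would get -2.
- c3: R compares 8, 3, -1, 7 and picks A; Player 2 would get 7.
Among -4, -2, 7, the best is 7 at c3. Subgame-perfect outcome: (A, c3) with payoffs (8, 7).
Now find the simultaneous Nash equilibrium.
R's best replies: c1→B; c2→D; c3→A.
Player 2's best replies: A→c3; B→c2; C→c1; D→c3.
Only (A, c3) has each player best-responding; Nash payoffs (8, 7).
R earns 8 sequentially versus 8 at the Nash outcome: unchanged.

unchanged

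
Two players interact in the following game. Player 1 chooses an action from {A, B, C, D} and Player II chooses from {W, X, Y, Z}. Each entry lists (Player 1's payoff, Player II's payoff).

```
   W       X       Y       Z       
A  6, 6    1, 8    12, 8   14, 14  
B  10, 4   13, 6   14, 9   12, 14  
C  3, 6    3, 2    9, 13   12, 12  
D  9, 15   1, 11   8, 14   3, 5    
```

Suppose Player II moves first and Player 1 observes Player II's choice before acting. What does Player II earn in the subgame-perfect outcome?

Player 1 best-responds to each possible Player II move:
- W: Player 1 compares 6, 10, 3, 9 and picks B; Player II would get 4.
- X: Player 1 compares 1, 13, 3, 1 and picks B; Player II would get 6.
- Y: Player 1 compares 12, 14, 9, 8 and picks B; Player II would get 9.
- Z: Player 1 compares 14, 12, 12, 3 and picks A; Player II would get 14.
Player II's induced payoffs are 4, 6, 9, 14, so Player II commits to Z. Subgame-perfect outcome: (A, Z) with payoffs (14, 14).

14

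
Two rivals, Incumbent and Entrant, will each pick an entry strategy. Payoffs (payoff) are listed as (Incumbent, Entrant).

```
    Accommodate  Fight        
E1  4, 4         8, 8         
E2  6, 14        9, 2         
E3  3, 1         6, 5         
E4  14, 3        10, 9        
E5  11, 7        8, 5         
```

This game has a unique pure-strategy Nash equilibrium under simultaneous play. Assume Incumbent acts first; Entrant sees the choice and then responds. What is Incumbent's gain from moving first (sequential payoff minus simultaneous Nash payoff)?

Solve by backward induction (Incumbent leads).
- E1 → Entrant plays Fight (best of 4, 8); Incumbent gets 8.
- E2 → Entrant plays Accommodate (best of 14, 2); Incumbent gets 6.
- E3 → Entrant plays Fight (best of 1, 5); Incumbent gets 6.
- E4 → Entrant plays Fight (best of 3, 9); Incumbent gets 10.
- E5 → Entrant plays Accommodate (best of 7, 5); Incumbent gets 11.
Maximizing over 8, 6, 6, 10, 11, Incumbent chooses E5. Subgame-perfect outcome: (E5, Accommodate) with payoffs (11, 7).
Under simultaneous play:
Incumbent's best replies: Accommodate→E4; Fight→E4.
Entrant's best replies: E1→Fight; E2→Accommodate; E3→Fight; E4→Fight; E5→Accommodate.
The unique mutual best reply is (E4, Fight), giving (10, 9).
Incumbent's commitment gain: 11 − 10 = 1.

1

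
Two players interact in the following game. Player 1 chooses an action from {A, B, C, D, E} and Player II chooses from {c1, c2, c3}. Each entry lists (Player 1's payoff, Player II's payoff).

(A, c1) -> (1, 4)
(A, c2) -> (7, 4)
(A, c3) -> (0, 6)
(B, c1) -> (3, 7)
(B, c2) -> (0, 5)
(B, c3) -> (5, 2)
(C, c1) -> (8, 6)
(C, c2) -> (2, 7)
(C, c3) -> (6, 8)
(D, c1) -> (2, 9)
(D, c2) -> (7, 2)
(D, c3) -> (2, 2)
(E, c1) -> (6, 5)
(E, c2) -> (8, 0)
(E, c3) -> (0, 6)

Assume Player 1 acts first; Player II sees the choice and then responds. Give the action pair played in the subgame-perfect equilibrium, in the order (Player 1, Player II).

(C, c3)

Solve by backward induction (Player 1 leads).
- A: Player II compares 4, 4, 6 and picks c3; Player 1 would get 0.
- B: Player II compares 7, 5, 2 and picks c1; Player 1 would get 3.
- C: Player II compares 6, 7, 8 and picks c3; Player 1 would get 6.
- D: Player II compares 9, 2, 2 and picks c1; Player 1 would get 2.
- E: Player II compares 5, 0, 6 and picks c3; Player 1 would get 0.
Maximizing over 0, 3, 6, 2, 0, Player 1 chooses C. Subgame-perfect outcome: (C, c3) with payoffs (6, 8).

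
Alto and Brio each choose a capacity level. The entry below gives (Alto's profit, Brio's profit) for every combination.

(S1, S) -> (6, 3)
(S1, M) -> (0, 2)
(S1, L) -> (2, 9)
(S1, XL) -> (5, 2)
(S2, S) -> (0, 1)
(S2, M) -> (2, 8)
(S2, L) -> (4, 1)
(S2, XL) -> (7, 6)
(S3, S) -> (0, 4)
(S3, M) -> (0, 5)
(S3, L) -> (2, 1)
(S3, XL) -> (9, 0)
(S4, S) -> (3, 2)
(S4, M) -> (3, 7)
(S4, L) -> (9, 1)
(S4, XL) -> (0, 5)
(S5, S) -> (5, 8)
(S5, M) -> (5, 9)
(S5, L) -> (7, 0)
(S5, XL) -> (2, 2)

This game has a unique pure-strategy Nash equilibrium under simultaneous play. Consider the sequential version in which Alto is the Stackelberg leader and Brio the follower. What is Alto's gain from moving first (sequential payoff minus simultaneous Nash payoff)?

0

Work backward from Brio's decision.
- S1: Brio compares 3, 2, 9, 2 and picks L; Alto would get 2.
- S2: Brio compares 1, 8, 1, 6 and picks M; Alto would get 2.
- S3: Brio compares 4, 5, 1, 0 and picks M; Alto would get 0.
- S4: Brio compares 2, 7, 1, 5 and picks M; Alto would get 3.
- S5: Brio compares 8, 9, 0, 2 and picks M; Alto would get 5.
Alto's induced payoffs are 2, 2, 0, 3, 5, so Alto commits to S5. Subgame-perfect outcome: (S5, M) with payoffs (5, 9).
Under simultaneous play:
Alto's best replies: S→S1; M→S5; L→S4; XL→S3.
Brio's best replies: S1→L; S2→M; S3→M; S4→M; S5→M.
The unique mutual best reply is (S5, M), giving (5, 9).
Alto's commitment gain: 5 − 5 = 0.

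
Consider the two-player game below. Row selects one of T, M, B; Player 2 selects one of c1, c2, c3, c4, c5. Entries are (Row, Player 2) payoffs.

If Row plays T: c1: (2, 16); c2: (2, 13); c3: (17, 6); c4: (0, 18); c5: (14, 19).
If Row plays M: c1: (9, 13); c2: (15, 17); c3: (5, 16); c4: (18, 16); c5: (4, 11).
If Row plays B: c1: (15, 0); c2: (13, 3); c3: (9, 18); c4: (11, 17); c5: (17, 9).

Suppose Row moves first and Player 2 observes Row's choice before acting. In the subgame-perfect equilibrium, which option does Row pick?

M

Backward induction with Row moving first.
- T: Player 2 compares 16, 13, 6, 18, 19 and picks c5; Row would get 14.
- M: Player 2 compares 13, 17, 16, 16, 11 and picks c2; Row would get 15.
- B: Player 2 compares 0, 3, 18, 17, 9 and picks c3; Row would get 9.
Maximizing over 14, 15, 9, Row chooses M. Subgame-perfect outcome: (M, c2) with payoffs (15, 17).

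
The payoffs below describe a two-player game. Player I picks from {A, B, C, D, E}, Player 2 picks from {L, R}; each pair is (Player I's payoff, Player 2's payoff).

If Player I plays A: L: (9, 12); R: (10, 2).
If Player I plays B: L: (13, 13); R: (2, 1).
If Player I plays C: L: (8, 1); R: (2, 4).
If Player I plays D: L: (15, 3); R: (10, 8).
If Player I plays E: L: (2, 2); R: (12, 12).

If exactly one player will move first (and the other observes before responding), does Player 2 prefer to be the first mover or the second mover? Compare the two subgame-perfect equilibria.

second

If Player I leads: Player 2's best replies are A→L, B→L, C→R, D→R, E→R; Player I's induced payoffs 9, 13, 2, 10, 12; outcome (B, L), payoffs (13, 13).
If Player 2 leads: Player I's best replies are L→D, R→E; Player 2's induced payoffs 3, 12; outcome (E, R), payoffs (12, 12).
Player 2 gets 12 moving first and 13 moving second, so Player 2 prefers to move second.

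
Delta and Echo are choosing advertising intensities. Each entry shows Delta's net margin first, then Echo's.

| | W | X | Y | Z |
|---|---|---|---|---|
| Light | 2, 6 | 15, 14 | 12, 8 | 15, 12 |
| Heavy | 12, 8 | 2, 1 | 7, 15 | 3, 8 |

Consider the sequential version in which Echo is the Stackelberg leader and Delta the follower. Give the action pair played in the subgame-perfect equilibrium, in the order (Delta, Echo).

(Light, X)

Backward induction with Echo moving first.
- W: BR = Heavy, leader payoff 8.
- X: BR = Light, leader payoff 14.
- Y: BR = Light, leader payoff 8.
- Z: BR = Light, leader payoff 12.
Maximizing over 8, 14, 8, 12, Echo chooses X. Subgame-perfect outcome: (Light, X) with payoffs (15, 14).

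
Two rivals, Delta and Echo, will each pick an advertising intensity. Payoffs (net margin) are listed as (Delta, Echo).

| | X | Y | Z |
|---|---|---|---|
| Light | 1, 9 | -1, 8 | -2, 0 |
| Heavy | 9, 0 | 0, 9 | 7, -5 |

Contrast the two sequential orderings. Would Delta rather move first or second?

first

If Delta leads: Echo's best replies are Light→X, Heavy→Y; Delta's induced payoffs 1, 0; outcome (Light, X), payoffs (1, 9).
If Echo leads: Delta's best replies are X→Heavy, Y→Heavy, Z→Heavy; Echo's induced payoffs 0, 9, -5; outcome (Heavy, Y), payoffs (0, 9).
Delta gets 1 moving first and 0 moving second, so Delta prefers to move first.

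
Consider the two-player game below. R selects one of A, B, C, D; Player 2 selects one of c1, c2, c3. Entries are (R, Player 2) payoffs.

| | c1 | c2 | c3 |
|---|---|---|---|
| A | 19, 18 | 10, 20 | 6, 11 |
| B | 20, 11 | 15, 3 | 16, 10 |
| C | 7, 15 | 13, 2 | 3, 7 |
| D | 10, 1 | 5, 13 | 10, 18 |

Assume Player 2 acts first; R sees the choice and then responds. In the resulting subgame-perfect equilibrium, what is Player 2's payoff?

11

Solve by backward induction (Player 2 leads).
- c1: BR = B, leader payoff 11.
- c2: BR = B, leader payoff 3.
- c3: BR = B, leader payoff 10.
Maximizing over 11, 3, 10, Player 2 chooses c1. Subgame-perfect outcome: (B, c1) with payoffs (20, 11).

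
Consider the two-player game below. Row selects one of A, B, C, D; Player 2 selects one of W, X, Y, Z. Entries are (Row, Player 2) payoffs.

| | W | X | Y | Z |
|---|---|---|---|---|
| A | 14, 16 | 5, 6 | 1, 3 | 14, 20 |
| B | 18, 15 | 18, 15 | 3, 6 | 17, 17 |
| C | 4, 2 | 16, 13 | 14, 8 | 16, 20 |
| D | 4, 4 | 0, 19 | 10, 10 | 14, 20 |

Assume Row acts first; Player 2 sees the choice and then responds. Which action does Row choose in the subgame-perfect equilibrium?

Player 2 best-responds to each possible Row move:
- A: BR = Z, leader payoff 14.
- B: BR = Z, leader payoff 17.
- C: BR = Z, leader payoff 16.
- D: BR = Z, leader payoff 14.
Maximizing over 14, 17, 16, 14, Row chooses B. Subgame-perfect outcome: (B, Z) with payoffs (17, 17).

B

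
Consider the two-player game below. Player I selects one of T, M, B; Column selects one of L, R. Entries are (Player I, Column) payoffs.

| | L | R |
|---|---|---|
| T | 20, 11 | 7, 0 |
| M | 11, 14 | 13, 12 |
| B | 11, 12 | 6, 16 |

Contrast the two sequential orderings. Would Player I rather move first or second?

first

If Player I leads: Column's best replies are T→L, M→L, B→R; Player I's induced payoffs 20, 11, 6; outcome (T, L), payoffs (20, 11).
If Column leads: Player I's best replies are L→T, R→M; Column's induced payoffs 11, 12; outcome (M, R), payoffs (13, 12).
Player I gets 20 moving first and 13 moving second, so Player I prefers to move first.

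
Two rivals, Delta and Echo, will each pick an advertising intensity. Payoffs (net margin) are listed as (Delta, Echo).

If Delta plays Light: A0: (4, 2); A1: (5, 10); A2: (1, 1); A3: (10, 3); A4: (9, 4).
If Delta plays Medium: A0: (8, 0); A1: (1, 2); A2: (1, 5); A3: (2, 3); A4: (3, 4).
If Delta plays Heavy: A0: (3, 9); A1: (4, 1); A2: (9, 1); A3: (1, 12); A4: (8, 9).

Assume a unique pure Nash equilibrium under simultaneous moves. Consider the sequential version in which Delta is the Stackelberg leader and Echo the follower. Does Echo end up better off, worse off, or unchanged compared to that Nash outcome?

unchanged

Solve by backward induction (Delta leads).
- Light → Echo plays A1 (best of 2, 10, 1, 3, 4); Delta gets 5.
- Medium → Echo plays A2 (best of 0, 2, 5, 3, 4); Delta gets 1.
- Heavy → Echo plays A3 (best of 9, 1, 1, 12, 9); Delta gets 1.
Maximizing over 5, 1, 1, Delta chooses Light. Subgame-perfect outcome: (Light, A1) with payoffs (5, 10).
Under simultaneous play:
Delta's best replies: A0→Medium; A1→Light; A2→Heavy; A3→Light; A4→Light.
Echo's best replies: Light→A1; Medium→A2; Heavy→A3.
Only (Light, A1) has each player best-responding; Nash payoffs (5, 10).
Echo earns 10 sequentially versus 10 at the Nash outcome: unchanged.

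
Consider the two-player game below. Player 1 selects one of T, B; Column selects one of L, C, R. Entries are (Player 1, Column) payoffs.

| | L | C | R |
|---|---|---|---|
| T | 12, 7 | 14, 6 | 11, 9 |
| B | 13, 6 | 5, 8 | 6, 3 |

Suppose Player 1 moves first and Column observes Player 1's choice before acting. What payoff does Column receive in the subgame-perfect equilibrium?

Solve by backward induction (Player 1 leads).
- T: BR = R, leader payoff 11.
- B: BR = C, leader payoff 5.
Among 11, 5, the best is 11 at T. Subgame-perfect outcome: (T, R) with payoffs (11, 9).

9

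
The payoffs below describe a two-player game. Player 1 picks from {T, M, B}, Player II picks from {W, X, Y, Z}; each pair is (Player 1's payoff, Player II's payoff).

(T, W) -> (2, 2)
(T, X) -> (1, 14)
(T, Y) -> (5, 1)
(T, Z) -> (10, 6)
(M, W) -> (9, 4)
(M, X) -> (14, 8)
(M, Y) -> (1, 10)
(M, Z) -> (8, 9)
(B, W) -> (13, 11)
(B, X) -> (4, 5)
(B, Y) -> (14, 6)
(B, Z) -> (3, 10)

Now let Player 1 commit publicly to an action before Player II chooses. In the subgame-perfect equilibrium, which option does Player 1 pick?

Work backward from Player II's decision.
- T: BR = X, leader payoff 1.
- M: BR = Y, leader payoff 1.
- B: BR = W, leader payoff 13.
Among 1, 1, 13, the best is 13 at B. Subgame-perfect outcome: (B, W) with payoffs (13, 11).

B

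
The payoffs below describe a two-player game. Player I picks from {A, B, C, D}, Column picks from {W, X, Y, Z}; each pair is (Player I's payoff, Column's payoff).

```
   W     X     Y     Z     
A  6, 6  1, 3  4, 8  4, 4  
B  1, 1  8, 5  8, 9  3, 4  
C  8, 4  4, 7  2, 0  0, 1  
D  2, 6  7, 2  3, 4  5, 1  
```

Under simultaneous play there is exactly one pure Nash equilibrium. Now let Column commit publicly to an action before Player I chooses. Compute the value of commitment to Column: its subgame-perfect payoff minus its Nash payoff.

Work backward from Player I's decision.
- W: Player I compares 6, 1, 8, 2 and picks C; Column would get 4.
- X: Player I compares 1, 8, 4, 7 and picks B; Column would get 5.
- Y: Player I compares 4, 8, 2, 3 and picks B; Column would get 9.
- Z: Player I compares 4, 3, 0, 5 and picks D; Column would get 1.
Maximizing over 4, 5, 9, 1, Column chooses Y. Subgame-perfect outcome: (B, Y) with payoffs (8, 9).
For the simultaneous game, intersect best replies.
Player I's best replies: W→C; X→B; Y→B; Z→D.
Column's best replies: A→Y; B→Y; C→X; D→W.
The unique mutual best reply is (B, Y), giving (8, 9).
Column's commitment gain: 9 − 9 = 0.

0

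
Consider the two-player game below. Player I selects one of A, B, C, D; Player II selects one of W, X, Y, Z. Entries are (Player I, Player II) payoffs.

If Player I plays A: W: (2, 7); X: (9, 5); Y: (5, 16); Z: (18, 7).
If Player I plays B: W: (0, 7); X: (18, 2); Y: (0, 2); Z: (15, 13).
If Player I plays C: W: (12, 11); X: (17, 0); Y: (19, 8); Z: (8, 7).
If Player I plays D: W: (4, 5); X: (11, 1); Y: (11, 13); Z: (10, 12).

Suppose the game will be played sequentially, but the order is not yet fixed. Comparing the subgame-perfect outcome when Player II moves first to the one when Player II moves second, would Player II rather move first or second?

If Player I leads: Player II's best replies are A→Y, B→Z, C→W, D→Y; Player I's induced payoffs 5, 15, 12, 11; outcome (B, Z), payoffs (15, 13).
If Player II leads: Player I's best replies are W→C, X→B, Y→C, Z→A; Player II's induced payoffs 11, 2, 8, 7; outcome (C, W), payoffs (12, 11).
Player II gets 11 moving first and 13 moving second, so Player II prefers to move second.

second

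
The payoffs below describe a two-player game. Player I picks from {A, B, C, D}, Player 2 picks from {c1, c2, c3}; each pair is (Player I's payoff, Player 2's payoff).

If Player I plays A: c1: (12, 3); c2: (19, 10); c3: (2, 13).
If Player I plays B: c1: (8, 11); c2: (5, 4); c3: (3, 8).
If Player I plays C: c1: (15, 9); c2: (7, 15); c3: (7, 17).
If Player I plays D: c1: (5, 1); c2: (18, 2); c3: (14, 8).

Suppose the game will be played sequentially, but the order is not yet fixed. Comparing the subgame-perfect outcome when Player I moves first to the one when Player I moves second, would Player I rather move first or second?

If Player I leads: Player 2's best replies are A→c3, B→c1, C→c3, D→c3; Player I's induced payoffs 2, 8, 7, 14; outcome (D, c3), payoffs (14, 8).
If Player 2 leads: Player I's best replies are c1→C, c2→A, c3→D; Player 2's induced payoffs 9, 10, 8; outcome (A, c2), payoffs (19, 10).
Player I gets 14 moving first and 19 moving second, so Player I prefers to move second.

second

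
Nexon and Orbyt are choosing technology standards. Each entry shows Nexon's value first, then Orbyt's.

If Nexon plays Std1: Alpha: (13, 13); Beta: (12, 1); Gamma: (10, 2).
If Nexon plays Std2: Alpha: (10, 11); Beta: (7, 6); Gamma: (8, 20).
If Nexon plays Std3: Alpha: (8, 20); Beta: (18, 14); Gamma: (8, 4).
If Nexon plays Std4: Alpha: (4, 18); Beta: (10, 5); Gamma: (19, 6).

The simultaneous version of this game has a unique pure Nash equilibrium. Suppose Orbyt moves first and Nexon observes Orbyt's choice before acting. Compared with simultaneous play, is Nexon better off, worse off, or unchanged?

Backward induction with Orbyt moving first.
- Alpha: Nexon compares 13, 10, 8, 4 and picks Std1; Orbyt would get 13.
- Beta: Nexon compares 12, 7, 18, 10 and picks Std3; Orbyt would get 14.
- Gamma: Nexon compares 10, 8, 8, 19 and picks Std4; Orbyt would get 6.
Among 13, 14, 6, the best is 14 at Beta. Subgame-perfect outcome: (Std3, Beta) with payoffs (18, 14).
Under simultaneous play:
Nexon's best replies: Alpha→Std1; Beta→Std3; Gamma→Std4.
Orbyt's best replies: Std1→Alpha; Std2→Gamma; Std3→Alpha; Std4→Alpha.
Only (Std1, Alpha) has each player best-responding; Nash payoffs (13, 13).
Nexon earns 18 sequentially versus 13 at the Nash outcome: better off.

better off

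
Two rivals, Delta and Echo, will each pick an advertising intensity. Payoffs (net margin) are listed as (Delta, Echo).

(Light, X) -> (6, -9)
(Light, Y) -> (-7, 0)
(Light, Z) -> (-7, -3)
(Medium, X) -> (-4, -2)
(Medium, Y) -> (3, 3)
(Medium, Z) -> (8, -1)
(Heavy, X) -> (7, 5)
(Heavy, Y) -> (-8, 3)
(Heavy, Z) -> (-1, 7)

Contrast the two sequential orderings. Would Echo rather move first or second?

If Delta leads: Echo's best replies are Light→Y, Medium→Y, Heavy→Z; Delta's induced payoffs -7, 3, -1; outcome (Medium, Y), payoffs (3, 3).
If Echo leads: Delta's best replies are X→Heavy, Y→Medium, Z→Medium; Echo's induced payoffs 5, 3, -1; outcome (Heavy, X), payoffs (7, 5).
Echo gets 5 moving first and 3 moving second, so Echo prefers to move first.

first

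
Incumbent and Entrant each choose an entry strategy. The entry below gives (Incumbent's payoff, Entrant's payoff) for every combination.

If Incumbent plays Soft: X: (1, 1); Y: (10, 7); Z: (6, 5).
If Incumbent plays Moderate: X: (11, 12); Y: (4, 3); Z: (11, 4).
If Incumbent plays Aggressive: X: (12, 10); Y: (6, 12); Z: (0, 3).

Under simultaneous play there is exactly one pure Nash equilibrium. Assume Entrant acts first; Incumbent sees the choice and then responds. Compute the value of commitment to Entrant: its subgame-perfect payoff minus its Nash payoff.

Backward induction with Entrant moving first.
- X: Incumbent compares 1, 11, 12 and picks Aggressive; Entrant would get 10.
- Y: Incumbent compares 10, 4, 6 and picks Soft; Entrant would get 7.
- Z: Incumbent compares 6, 11, 0 and picks Moderate; Entrant would get 4.
Among 10, 7, 4, the best is 10 at X. Subgame-perfect outcome: (Aggressive, X) with payoffs (12, 10).
Now find the simultaneous Nash equilibrium.
Incumbent's best replies: X→Aggressive; Y→Soft; Z→Moderate.
Entrant's best replies: Soft→Y; Moderate→X; Aggressive→Y.
Only (Soft, Y) has each player best-responding; Nash payoffs (10, 7).
Entrant's commitment gain: 10 − 7 = 3.

3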